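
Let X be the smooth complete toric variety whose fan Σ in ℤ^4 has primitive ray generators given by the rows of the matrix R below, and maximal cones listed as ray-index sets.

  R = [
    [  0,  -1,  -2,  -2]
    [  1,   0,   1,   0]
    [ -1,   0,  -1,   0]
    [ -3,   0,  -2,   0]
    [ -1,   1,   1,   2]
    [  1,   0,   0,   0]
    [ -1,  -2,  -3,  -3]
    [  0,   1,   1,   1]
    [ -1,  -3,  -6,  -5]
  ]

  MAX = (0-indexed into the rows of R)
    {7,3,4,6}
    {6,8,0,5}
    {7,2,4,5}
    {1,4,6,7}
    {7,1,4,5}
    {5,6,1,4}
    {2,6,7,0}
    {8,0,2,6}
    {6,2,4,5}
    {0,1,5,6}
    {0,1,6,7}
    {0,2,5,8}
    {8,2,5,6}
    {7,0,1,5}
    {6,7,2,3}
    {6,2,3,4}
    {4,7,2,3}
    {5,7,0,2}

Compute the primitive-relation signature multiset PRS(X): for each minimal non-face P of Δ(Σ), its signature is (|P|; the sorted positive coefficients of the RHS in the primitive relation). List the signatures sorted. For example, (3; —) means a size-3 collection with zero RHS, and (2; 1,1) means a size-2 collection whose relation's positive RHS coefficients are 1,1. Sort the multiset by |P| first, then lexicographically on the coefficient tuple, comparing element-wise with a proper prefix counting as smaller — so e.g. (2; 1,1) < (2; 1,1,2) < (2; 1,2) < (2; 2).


12 collections generate NE(X_Σ); each relation:

  P={1,2}:  v_{1} + v_{2} = 0 ; sig = (2; —)
  P={0,4}:  v_{0} + v_{4} = v_{2} ; sig = (2; 1)
  P={1,3}:  v_{1} + v_{3} = v_{4} + v_{6} + v_{7} ; sig = (2; 1,1,1)
  P={1,8}:  v_{1} + v_{8} = v_{0} + v_{5} + v_{6} ; sig = (2; 1,1,1)
  P={0,3}:  v_{0} + v_{3} = 2·v_{2} + v_{6} + v_{7} ; sig = (2; 1,1,2)
  P={4,8}:  v_{4} + v_{8} = 2·v_{2} + v_{5} + v_{6} ; sig = (2; 1,1,2)
  P={3,8}:  v_{3} + v_{8} = v_{0} + 3·v_{2} + v_{6} ; sig = (2; 1,1,3)
  P={7,8}:  v_{7} + v_{8} = 2·v_{0} + v_{2} ; sig = (2; 1,2)
  P={3,5}:  v_{3} + v_{5} = 2·v_{2} ; sig = (2; 2)
  P={5,6,7}:  v_{5} + v_{6} + v_{7} = v_{0} ; sig = (3; 1)
  P={0,2,5,6}:  v_{0} + v_{2} + v_{5} + v_{6} = v_{8} ; sig = (4; 1)
  P={2,4,6,7}:  v_{2} + v_{4} + v_{6} + v_{7} = v_{3} ; sig = (4; 1)

Hence PRS(X_Σ) =
[(2; —), (2; 1), (2; 1,1,1), (2; 1,1,1), (2; 1,1,2), (2; 1,1,2), (2; 1,1,3), (2; 1,2), (2; 2), (3; 1), (4; 1), (4; 1)]


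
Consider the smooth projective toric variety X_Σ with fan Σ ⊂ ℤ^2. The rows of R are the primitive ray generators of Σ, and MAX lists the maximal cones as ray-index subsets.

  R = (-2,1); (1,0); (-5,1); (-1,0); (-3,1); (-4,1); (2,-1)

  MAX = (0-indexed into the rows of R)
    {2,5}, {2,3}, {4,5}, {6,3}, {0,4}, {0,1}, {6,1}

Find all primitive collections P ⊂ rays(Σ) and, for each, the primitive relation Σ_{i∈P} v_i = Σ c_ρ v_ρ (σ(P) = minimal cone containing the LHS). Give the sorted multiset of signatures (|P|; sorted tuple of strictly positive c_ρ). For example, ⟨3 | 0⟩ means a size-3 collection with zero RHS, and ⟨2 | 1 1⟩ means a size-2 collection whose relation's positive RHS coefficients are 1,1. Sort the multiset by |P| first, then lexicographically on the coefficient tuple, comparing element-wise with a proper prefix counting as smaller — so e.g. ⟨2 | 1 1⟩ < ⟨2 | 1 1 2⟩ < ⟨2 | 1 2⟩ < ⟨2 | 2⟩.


|primitive collections| = 14. Relations:

  {0,6}:  v_{0} + v_{6} = 0 — sig = ⟨2 | 0⟩
  {1,3}:  v_{1} + v_{3} = 0 — sig = ⟨2 | 0⟩
  {0,3}:  v_{0} + v_{3} = v_{4} — sig = ⟨2 | 1⟩
  {1,2}:  v_{1} + v_{2} = v_{5} — sig = ⟨2 | 1⟩
  {1,4}:  v_{1} + v_{4} = v_{0} — sig = ⟨2 | 1⟩
  {1,5}:  v_{1} + v_{5} = v_{4} — sig = ⟨2 | 1⟩
  {3,4}:  v_{3} + v_{4} = v_{5} — sig = ⟨2 | 1⟩
  {3,5}:  v_{3} + v_{5} = v_{2} — sig = ⟨2 | 1⟩
  {4,6}:  v_{4} + v_{6} = v_{3} — sig = ⟨2 | 1⟩
  {0,2}:  v_{0} + v_{2} = v_{4} + v_{5} — sig = ⟨2 | 1 1⟩
  {0,5}:  v_{0} + v_{5} = 2·v_{4} — sig = ⟨2 | 2⟩
  {2,4}:  v_{2} + v_{4} = 2·v_{5} — sig = ⟨2 | 2⟩
  {5,6}:  v_{5} + v_{6} = 2·v_{3} — sig = ⟨2 | 2⟩
  {2,6}:  v_{2} + v_{6} = 3·v_{3} — sig = ⟨2 | 3⟩

Hence PRS(X_Σ) =
    |P|=2: 14 collections, coeffs (), (), (1), (1), (1), (1), (1), (1), (1), (1,1), (2), (2), (2), (3)


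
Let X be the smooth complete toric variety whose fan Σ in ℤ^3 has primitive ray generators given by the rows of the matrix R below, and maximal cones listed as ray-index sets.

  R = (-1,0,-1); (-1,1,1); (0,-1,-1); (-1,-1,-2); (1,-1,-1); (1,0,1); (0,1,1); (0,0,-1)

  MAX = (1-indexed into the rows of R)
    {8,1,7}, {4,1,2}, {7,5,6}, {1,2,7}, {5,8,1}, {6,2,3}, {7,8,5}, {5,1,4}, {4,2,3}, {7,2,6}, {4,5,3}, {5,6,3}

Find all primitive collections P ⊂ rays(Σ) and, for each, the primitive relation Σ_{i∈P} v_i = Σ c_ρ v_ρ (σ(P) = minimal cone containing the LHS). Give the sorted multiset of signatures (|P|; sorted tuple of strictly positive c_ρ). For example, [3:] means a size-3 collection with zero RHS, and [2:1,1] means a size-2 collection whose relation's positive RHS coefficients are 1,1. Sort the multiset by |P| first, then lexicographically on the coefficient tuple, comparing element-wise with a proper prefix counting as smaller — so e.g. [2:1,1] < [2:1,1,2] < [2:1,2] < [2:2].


Σ has 11 primitive collections:

  P = {1,6}:  v_{1} + v_{6} = 0  ⇒ sig = [2:]
  P = {2,5}:  v_{2} + v_{5} = 0  ⇒ sig = [2:]
  P = {3,7}:  v_{3} + v_{7} = 0  ⇒ sig = [2:]
  P = {1,3}:  v_{1} + v_{3} = v_{4}  ⇒ sig = [2:1]
  P = {4,6}:  v_{4} + v_{6} = v_{3}  ⇒ sig = [2:1]
  P = {4,7}:  v_{4} + v_{7} = v_{1}  ⇒ sig = [2:1]
  P = {2,8}:  v_{2} + v_{8} = v_{1} + v_{7}  ⇒ sig = [2:1,1]
  P = {3,8}:  v_{3} + v_{8} = v_{1} + v_{5}  ⇒ sig = [2:1,1]
  P = {6,8}:  v_{6} + v_{8} = v_{5} + v_{7}  ⇒ sig = [2:1,1]
  P = {4,8}:  v_{4} + v_{8} = 2·v_{1} + v_{5}  ⇒ sig = [2:1,2]
  P = {1,5,7}:  v_{1} + v_{5} + v_{7} = v_{8}  ⇒ sig = [3:1]

so the primitive-relation signature multiset is
    [2:]
    [2:]
    [2:]
    [2:1]
    [2:1]
    [2:1]
    [2:1,1]
    [2:1,1]
    [2:1,1]
    [2:1,2]
    [3:1]


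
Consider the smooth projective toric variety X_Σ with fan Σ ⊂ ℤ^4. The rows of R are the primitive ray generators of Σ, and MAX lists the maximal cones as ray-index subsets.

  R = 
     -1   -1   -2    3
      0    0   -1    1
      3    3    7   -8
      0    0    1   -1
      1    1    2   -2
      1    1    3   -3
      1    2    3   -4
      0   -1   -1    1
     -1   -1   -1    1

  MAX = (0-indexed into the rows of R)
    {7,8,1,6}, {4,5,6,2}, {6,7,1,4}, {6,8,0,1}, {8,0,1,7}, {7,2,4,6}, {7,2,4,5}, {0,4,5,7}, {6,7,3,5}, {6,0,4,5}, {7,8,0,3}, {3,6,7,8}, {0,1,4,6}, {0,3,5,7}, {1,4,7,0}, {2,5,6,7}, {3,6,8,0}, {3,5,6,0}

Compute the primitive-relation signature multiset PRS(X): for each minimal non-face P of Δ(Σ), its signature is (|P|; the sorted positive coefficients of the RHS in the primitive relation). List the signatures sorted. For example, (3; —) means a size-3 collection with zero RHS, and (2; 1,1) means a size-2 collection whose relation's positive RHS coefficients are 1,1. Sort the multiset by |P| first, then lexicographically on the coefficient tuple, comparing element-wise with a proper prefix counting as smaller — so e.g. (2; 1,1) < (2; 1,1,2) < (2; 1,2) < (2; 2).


Σ has 11 primitive collections:

  P = {1,3}:  v_{1} + v_{3} = 0 — sig = (2; —)
  P = {1,5}:  v_{1} + v_{5} = v_{4} — sig = (2; 1)
  P = {3,4}:  v_{3} + v_{4} = v_{5} — sig = (2; 1)
  P = {4,8}:  v_{4} + v_{8} = v_{3} — sig = (2; 1)
  P = {0,2}:  v_{0} + v_{2} = v_{4} + v_{5} — sig = (2; 1,1)
  P = {2,8}:  v_{2} + v_{8} = v_{3} + v_{5} + v_{6} + v_{7} — sig = (2; 1,1,1,1)
  P = {1,2}:  v_{1} + v_{2} = 2·v_{4} + v_{6} + v_{7} — sig = (2; 1,1,2)
  P = {2,3}:  v_{2} + v_{3} = 2·v_{5} + v_{6} + v_{7} — sig = (2; 1,1,2)
  P = {5,8}:  v_{5} + v_{8} = 2·v_{3} — sig = (2; 2)
  P = {0,6,7}:  v_{0} + v_{6} + v_{7} = 0 — sig = (3; —)
  P = {4,5,6,7}:  v_{4} + v_{5} + v_{6} + v_{7} = v_{2} — sig = (4; 1)

Signatures (|P|; sorted positive RHS coefficients), sorted:
{ (2; —),  (2; 1) ×3,  (2; 1,1),  (2; 1,1,1,1),  (2; 1,1,2) ×2,  (2; 2),  (3; —),  (4; 1) }


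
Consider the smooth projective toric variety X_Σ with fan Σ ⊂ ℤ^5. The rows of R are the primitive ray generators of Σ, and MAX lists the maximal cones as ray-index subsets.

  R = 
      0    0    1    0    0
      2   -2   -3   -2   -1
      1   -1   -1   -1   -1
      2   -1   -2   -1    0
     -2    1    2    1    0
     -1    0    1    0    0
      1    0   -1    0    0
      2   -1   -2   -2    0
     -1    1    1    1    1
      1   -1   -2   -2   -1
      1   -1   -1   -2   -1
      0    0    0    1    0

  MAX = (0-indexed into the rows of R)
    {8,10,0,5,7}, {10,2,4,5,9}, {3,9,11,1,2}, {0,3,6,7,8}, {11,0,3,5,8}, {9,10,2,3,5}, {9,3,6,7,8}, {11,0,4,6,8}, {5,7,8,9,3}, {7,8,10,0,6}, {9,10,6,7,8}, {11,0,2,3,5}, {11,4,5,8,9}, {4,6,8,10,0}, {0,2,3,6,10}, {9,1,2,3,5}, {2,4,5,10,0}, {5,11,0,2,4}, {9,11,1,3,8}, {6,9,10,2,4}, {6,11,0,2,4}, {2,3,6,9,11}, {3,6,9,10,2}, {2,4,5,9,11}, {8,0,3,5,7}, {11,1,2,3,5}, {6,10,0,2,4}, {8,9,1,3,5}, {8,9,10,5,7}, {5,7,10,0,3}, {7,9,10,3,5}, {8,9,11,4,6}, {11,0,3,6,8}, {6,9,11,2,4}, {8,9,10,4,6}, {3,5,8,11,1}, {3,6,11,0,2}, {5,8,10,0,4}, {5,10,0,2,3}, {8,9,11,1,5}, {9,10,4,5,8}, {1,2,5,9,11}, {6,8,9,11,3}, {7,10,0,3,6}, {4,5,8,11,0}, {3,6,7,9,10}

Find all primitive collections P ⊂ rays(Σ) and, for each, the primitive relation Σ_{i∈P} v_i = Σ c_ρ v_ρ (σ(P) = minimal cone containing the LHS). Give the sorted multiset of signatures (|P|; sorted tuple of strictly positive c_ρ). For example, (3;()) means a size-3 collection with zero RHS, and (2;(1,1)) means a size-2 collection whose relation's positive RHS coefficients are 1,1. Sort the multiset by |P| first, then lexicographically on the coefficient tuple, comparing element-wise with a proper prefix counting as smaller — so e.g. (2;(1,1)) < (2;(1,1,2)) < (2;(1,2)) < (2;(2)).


|primitive collections| = 15. Relations:

  • {2,8}:  v_{2} + v_{8} = 0  ⟹  sig = (2;())
  • {3,4}:  v_{3} + v_{4} = 0  ⟹  sig = (2;())
  • {5,6}:  v_{5} + v_{6} = 0  ⟹  sig = (2;())
  • {0,9}:  v_{0} + v_{9} = v_{10}  ⟹  sig = (2;(1))
  • {7,11}:  v_{7} + v_{11} = v_{3}  ⟹  sig = (2;(1))
  • {10,11}:  v_{10} + v_{11} = v_{2}  ⟹  sig = (2;(1))
  • {2,7}:  v_{2} + v_{7} = v_{3} + v_{10}  ⟹  sig = (2;(1,1))
  • {4,7}:  v_{4} + v_{7} = v_{8} + v_{10}  ⟹  sig = (2;(1,1))
  • {0,1}:  v_{0} + v_{1} = v_{2} + v_{3} + v_{5}  ⟹  sig = (2;(1,1,1))
  • {1,4}:  v_{1} + v_{4} = v_{5} + v_{9} + v_{11}  ⟹  sig = (2;(1,1,1))
  • {1,6}:  v_{1} + v_{6} = v_{3} + v_{9} + v_{11}  ⟹  sig = (2;(1,1,1))
  • {1,10}:  v_{1} + v_{10} = v_{2} + v_{3} + v_{5} + v_{9}  ⟹  sig = (2;(1,1,1,1))
  • {1,7}:  v_{1} + v_{7} = 2·v_{3} + v_{5} + v_{9}  ⟹  sig = (2;(1,1,2))
  • {3,8,10}:  v_{3} + v_{8} + v_{10} = v_{7}  ⟹  sig = (3;(1))
  • {3,5,9,11}:  v_{3} + v_{5} + v_{9} + v_{11} = v_{1}  ⟹  sig = (4;(1))

Sorted signature multiset PRS(X):
{ (2;()) ×3,  (2;(1)) ×3,  (2;(1,1)) ×2,  (2;(1,1,1)) ×3,  (2;(1,1,1,1)),  (2;(1,1,2)),  (3;(1)),  (4;(1)) }


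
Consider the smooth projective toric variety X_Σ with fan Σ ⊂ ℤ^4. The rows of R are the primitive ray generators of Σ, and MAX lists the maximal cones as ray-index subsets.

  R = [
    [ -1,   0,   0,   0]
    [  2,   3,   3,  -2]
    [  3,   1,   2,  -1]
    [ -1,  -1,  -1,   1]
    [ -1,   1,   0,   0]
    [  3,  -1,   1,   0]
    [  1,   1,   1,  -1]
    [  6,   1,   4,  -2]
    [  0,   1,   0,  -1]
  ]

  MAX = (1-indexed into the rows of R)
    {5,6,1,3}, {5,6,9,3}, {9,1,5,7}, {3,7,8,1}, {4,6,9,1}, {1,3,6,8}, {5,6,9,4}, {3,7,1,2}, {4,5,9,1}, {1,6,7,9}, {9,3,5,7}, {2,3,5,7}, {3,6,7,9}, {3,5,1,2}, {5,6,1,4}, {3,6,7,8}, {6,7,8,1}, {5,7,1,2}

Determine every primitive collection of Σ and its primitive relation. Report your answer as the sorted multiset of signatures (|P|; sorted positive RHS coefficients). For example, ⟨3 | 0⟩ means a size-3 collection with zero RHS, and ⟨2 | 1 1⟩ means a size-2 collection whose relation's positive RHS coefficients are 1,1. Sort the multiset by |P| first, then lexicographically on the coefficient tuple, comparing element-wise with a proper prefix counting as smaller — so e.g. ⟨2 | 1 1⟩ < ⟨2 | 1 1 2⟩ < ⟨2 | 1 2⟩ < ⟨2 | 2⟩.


|primitive collections| = 14. Relations:

  {4,7}:  v_{4} + v_{7} = 0 — sig = ⟨2 | 0⟩
  {3,4}:  v_{3} + v_{4} = v_{5} + v_{6} — sig = ⟨2 | 1 1⟩
  {2,4}:  v_{2} + v_{4} = v_{1} + v_{3} + v_{5} — sig = ⟨2 | 1 1 1⟩
  {4,8}:  v_{4} + v_{8} = v_{1} + v_{3} + v_{6} — sig = ⟨2 | 1 1 1⟩
  {2,6}:  v_{2} + v_{6} = v_{1} + 2·v_{3} — sig = ⟨2 | 1 2⟩
  {5,8}:  v_{5} + v_{8} = v_{1} + 2·v_{3} — sig = ⟨2 | 1 2⟩
  {2,8}:  v_{2} + v_{8} = 2·v_{1} + 3·v_{3} + v_{7} — sig = ⟨2 | 1 2 3⟩
  {2,9}:  v_{2} + v_{9} = v_{5} + 3·v_{7} — sig = ⟨2 | 1 3⟩
  {8,9}:  v_{8} + v_{9} = v_{6} + 3·v_{7} — sig = ⟨2 | 1 3⟩
  {5,6,7}:  v_{5} + v_{6} + v_{7} = v_{3} — sig = ⟨3 | 1⟩
  {1,3,9}:  v_{1} + v_{3} + v_{9} = 2·v_{7} — sig = ⟨3 | 2⟩
  {1,3,5,7}:  v_{1} + v_{3} + v_{5} + v_{7} = v_{2} — sig = ⟨4 | 1⟩
  {1,3,6,7}:  v_{1} + v_{3} + v_{6} + v_{7} = v_{8} — sig = ⟨4 | 1⟩
  {1,5,6,9}:  v_{1} + v_{5} + v_{6} + v_{9} = v_{7} — sig = ⟨4 | 1⟩

Sorted signature multiset PRS(X):
[⟨2 | 0⟩, ⟨2 | 1 1⟩, ⟨2 | 1 1 1⟩, ⟨2 | 1 1 1⟩, ⟨2 | 1 2⟩, ⟨2 | 1 2⟩, ⟨2 | 1 2 3⟩, ⟨2 | 1 3⟩, ⟨2 | 1 3⟩, ⟨3 | 1⟩, ⟨3 | 2⟩, ⟨4 | 1⟩, ⟨4 | 1⟩, ⟨4 | 1⟩]


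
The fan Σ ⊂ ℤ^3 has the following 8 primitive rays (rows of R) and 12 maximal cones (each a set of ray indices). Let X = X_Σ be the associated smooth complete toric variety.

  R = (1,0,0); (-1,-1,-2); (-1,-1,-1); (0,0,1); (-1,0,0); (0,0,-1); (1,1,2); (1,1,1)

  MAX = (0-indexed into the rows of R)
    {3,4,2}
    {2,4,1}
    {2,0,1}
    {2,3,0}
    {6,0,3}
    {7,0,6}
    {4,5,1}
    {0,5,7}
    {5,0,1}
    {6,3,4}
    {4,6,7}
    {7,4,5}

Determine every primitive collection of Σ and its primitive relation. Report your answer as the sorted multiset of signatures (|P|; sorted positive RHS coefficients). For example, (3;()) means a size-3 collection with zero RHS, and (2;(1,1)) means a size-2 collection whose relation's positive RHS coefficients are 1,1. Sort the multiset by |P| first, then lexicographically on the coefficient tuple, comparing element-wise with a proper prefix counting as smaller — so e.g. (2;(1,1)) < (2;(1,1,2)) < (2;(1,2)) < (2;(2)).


The 10 primitive collections of Σ (r=8, n=3):

  P = {0,4}:  v_{0} + v_{4} = 0  ⇒ sig = (2;())
  P = {1,6}:  v_{1} + v_{6} = 0  ⇒ sig = (2;())
  P = {2,7}:  v_{2} + v_{7} = 0  ⇒ sig = (2;())
  P = {3,5}:  v_{3} + v_{5} = 0  ⇒ sig = (2;())
  P = {1,3}:  v_{1} + v_{3} = v_{2}  ⇒ sig = (2;(1))
  P = {1,7}:  v_{1} + v_{7} = v_{5}  ⇒ sig = (2;(1))
  P = {2,5}:  v_{2} + v_{5} = v_{1}  ⇒ sig = (2;(1))
  P = {2,6}:  v_{2} + v_{6} = v_{3}  ⇒ sig = (2;(1))
  P = {3,7}:  v_{3} + v_{7} = v_{6}  ⇒ sig = (2;(1))
  P = {5,6}:  v_{5} + v_{6} = v_{7}  ⇒ sig = (2;(1))

so the primitive-relation signature multiset is
    |P|=2: 10 collections, coeffs (), (), (), (), (1), (1), (1), (1), (1), (1)


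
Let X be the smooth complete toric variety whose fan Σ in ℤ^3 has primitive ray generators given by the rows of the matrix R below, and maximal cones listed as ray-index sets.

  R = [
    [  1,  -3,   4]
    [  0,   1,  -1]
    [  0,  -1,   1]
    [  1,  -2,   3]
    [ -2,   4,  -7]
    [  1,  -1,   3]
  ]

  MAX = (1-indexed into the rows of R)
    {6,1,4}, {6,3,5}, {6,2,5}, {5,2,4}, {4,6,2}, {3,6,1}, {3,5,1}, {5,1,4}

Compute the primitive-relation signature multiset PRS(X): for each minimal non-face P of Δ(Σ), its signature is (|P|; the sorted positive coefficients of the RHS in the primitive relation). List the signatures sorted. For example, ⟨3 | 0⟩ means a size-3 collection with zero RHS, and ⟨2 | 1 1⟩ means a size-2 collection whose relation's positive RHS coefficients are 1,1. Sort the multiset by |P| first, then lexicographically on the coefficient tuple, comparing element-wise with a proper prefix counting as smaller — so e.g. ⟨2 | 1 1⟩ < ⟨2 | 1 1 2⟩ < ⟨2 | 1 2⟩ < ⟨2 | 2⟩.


5 collections generate NE(X_Σ); each relation:

  • {2,3}:  v_{2} + v_{3} = 0  so sig = ⟨2 | 0⟩
  • {1,2}:  v_{1} + v_{2} = v_{4}  so sig = ⟨2 | 1⟩
  • {3,4}:  v_{3} + v_{4} = v_{1}  so sig = ⟨2 | 1⟩
  • {1,5,6}:  v_{1} + v_{5} + v_{6} = 0  so sig = ⟨3 | 0⟩
  • {4,5,6}:  v_{4} + v_{5} + v_{6} = v_{2}  so sig = ⟨3 | 1⟩

Signatures (|P|; sorted positive RHS coefficients), sorted:
    ⟨2 | 0⟩
    ⟨2 | 1⟩
    ⟨2 | 1⟩
    ⟨3 | 0⟩
    ⟨3 | 1⟩


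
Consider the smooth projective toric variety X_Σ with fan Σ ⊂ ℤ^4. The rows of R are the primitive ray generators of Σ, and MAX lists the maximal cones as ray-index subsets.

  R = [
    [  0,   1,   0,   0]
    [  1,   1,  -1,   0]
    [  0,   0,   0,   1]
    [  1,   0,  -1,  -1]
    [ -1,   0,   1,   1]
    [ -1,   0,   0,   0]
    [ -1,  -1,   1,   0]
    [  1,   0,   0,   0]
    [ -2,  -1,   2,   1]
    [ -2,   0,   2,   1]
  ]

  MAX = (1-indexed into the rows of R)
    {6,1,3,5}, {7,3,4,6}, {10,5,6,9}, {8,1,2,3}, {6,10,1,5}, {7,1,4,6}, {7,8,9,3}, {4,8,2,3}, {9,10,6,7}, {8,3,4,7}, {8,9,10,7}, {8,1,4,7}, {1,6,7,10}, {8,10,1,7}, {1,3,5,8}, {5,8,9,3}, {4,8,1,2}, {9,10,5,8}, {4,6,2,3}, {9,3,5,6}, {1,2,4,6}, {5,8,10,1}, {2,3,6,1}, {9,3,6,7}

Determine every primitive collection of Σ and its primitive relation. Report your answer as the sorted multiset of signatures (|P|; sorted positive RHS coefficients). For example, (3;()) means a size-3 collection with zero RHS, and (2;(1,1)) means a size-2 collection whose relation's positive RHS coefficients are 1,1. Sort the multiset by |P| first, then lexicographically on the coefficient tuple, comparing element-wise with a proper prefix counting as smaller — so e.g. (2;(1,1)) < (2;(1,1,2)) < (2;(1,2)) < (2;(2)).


13 collections generate NE(X_Σ); each relation:

  P={2,7}:  v_{2} + v_{7} = 0  ⇒ sig = (2;())
  P={4,5}:  v_{4} + v_{5} = 0  ⇒ sig = (2;())
  P={6,8}:  v_{6} + v_{8} = 0  ⇒ sig = (2;())
  P={1,9}:  v_{1} + v_{9} = v_{10}  ⇒ sig = (2;(1))
  P={2,9}:  v_{2} + v_{9} = v_{5}  ⇒ sig = (2;(1))
  P={4,9}:  v_{4} + v_{9} = v_{7}  ⇒ sig = (2;(1))
  P={5,7}:  v_{5} + v_{7} = v_{9}  ⇒ sig = (2;(1))
  P={2,5}:  v_{2} + v_{5} = v_{1} + v_{3}  ⇒ sig = (2;(1,1))
  P={2,10}:  v_{2} + v_{10} = v_{1} + v_{5}  ⇒ sig = (2;(1,1))
  P={4,10}:  v_{4} + v_{10} = v_{1} + v_{7}  ⇒ sig = (2;(1,1))
  P={3,10}:  v_{3} + v_{10} = 2·v_{5}  ⇒ sig = (2;(2))
  P={1,3,4}:  v_{1} + v_{3} + v_{4} = v_{2}  ⇒ sig = (3;(1))
  P={1,3,7}:  v_{1} + v_{3} + v_{7} = v_{5}  ⇒ sig = (3;(1))

Hence PRS(X_Σ) =
    |P|=2: 11 collections, coeffs (), (), (), (1), (1), (1), (1), (1,1), (1,1), (1,1), (2)
    |P|=3: 2 collections, coeffs (1), (1)


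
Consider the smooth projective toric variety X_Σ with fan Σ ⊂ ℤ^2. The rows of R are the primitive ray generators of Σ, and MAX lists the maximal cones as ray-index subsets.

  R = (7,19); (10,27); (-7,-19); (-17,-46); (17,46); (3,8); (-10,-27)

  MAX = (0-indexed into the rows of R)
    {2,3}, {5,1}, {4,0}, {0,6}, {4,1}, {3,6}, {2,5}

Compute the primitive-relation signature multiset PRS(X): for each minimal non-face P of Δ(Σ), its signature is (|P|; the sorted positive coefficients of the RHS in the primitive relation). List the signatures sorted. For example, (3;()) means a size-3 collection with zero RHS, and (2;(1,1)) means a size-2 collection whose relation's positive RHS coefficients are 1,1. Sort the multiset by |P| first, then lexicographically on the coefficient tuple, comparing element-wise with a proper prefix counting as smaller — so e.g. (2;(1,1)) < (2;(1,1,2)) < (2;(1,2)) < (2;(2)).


Minimal non-faces — 14 found among 7 rays, 7 max cones:

  P = {0,2}:  v_{0} + v_{2} = 0 ; sig = (2;())
  P = {1,6}:  v_{1} + v_{6} = 0 ; sig = (2;())
  P = {3,4}:  v_{3} + v_{4} = 0 ; sig = (2;())
  P = {0,1}:  v_{0} + v_{1} = v_{4} ; sig = (2;(1))
  P = {0,3}:  v_{0} + v_{3} = v_{6} ; sig = (2;(1))
  P = {0,5}:  v_{0} + v_{5} = v_{1} ; sig = (2;(1))
  P = {1,2}:  v_{1} + v_{2} = v_{5} ; sig = (2;(1))
  P = {1,3}:  v_{1} + v_{3} = v_{2} ; sig = (2;(1))
  P = {2,4}:  v_{2} + v_{4} = v_{1} ; sig = (2;(1))
  P = {2,6}:  v_{2} + v_{6} = v_{3} ; sig = (2;(1))
  P = {4,6}:  v_{4} + v_{6} = v_{0} ; sig = (2;(1))
  P = {5,6}:  v_{5} + v_{6} = v_{2} ; sig = (2;(1))
  P = {3,5}:  v_{3} + v_{5} = 2·v_{2} ; sig = (2;(2))
  P = {4,5}:  v_{4} + v_{5} = 2·v_{1} ; sig = (2;(2))

Hence PRS(X_Σ) =
[(2;()), (2;()), (2;()), (2;(1)), (2;(1)), (2;(1)), (2;(1)), (2;(1)), (2;(1)), (2;(1)), (2;(1)), (2;(1)), (2;(2)), (2;(2))]


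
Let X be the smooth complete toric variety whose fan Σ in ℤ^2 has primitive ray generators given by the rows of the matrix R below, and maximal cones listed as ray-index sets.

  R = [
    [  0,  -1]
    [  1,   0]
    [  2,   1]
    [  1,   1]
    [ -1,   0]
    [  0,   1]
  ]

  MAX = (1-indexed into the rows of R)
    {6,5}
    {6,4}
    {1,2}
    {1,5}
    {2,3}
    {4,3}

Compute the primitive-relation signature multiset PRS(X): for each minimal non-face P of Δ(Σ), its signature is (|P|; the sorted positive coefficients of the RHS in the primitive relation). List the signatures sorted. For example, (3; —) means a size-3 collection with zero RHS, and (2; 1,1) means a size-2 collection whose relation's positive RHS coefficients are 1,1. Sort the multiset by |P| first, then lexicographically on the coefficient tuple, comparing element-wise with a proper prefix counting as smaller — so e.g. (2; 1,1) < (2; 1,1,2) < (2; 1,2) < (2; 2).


9 minimal non-faces of Δ(Σ) (on 6 rays):

  P = {1,6}:  v_{1} + v_{6} = 0 ; sig = (2; —)
  P = {2,5}:  v_{2} + v_{5} = 0 ; sig = (2; —)
  P = {1,4}:  v_{1} + v_{4} = v_{2} ; sig = (2; 1)
  P = {2,4}:  v_{2} + v_{4} = v_{3} ; sig = (2; 1)
  P = {2,6}:  v_{2} + v_{6} = v_{4} ; sig = (2; 1)
  P = {3,5}:  v_{3} + v_{5} = v_{4} ; sig = (2; 1)
  P = {4,5}:  v_{4} + v_{5} = v_{6} ; sig = (2; 1)
  P = {1,3}:  v_{1} + v_{3} = 2·v_{2} ; sig = (2; 2)
  P = {3,6}:  v_{3} + v_{6} = 2·v_{4} ; sig = (2; 2)

Hence PRS(X_Σ) =
[(2; —), (2; —), (2; 1), (2; 1), (2; 1), (2; 1), (2; 1), (2; 2), (2; 2)]


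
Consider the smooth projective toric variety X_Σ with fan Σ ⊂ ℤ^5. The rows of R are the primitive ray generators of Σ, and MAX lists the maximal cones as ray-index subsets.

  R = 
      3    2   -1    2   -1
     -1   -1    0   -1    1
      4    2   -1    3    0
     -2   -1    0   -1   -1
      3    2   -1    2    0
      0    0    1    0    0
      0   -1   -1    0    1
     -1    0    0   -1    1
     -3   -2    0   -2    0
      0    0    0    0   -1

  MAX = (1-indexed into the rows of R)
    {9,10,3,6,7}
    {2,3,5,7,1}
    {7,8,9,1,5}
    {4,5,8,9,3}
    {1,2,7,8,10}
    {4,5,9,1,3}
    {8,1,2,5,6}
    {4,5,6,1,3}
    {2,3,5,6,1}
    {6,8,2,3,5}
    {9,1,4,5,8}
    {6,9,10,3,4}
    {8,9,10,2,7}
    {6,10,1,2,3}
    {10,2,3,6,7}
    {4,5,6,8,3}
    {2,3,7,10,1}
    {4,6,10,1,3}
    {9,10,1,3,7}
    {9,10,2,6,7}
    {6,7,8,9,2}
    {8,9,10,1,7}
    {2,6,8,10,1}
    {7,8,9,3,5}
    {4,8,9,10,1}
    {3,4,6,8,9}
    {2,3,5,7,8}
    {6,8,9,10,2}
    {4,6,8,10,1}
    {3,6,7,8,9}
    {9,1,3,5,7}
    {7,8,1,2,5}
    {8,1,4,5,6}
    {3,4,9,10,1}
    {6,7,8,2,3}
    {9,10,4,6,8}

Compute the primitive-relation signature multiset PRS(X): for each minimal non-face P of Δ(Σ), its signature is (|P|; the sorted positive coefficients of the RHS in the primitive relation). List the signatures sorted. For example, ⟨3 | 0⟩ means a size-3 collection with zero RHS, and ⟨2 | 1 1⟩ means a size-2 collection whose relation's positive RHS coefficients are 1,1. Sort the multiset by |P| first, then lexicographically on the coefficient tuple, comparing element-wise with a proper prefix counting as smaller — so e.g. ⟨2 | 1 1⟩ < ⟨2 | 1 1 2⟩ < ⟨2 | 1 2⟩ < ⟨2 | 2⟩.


Minimal non-faces — 13 found among 10 rays, 36 max cones:

  P={2,4}:  v_{2} + v_{4} = v_{9} ; sig = ⟨2 | 1⟩
  P={5,10}:  v_{5} + v_{10} = v_{1} ; sig = ⟨2 | 1⟩
  P={4,7}:  v_{4} + v_{7} = v_{3} + 2·v_{9} ; sig = ⟨2 | 1 2⟩
  P={5,6,9}:  v_{5} + v_{6} + v_{9} = 0 ; sig = ⟨3 | 0⟩
  P={1,6,9}:  v_{1} + v_{6} + v_{9} = v_{10} ; sig = ⟨3 | 1⟩
  P={2,3,9}:  v_{2} + v_{3} + v_{9} = v_{7} ; sig = ⟨3 | 1⟩
  P={3,8,10}:  v_{3} + v_{8} + v_{10} = v_{5} ; sig = ⟨3 | 1⟩
  P={5,6,7}:  v_{5} + v_{6} + v_{7} = v_{2} + v_{3} ; sig = ⟨3 | 1 1⟩
  P={1,6,7}:  v_{1} + v_{6} + v_{7} = v_{2} + v_{3} + v_{10} ; sig = ⟨3 | 1 1 1⟩
  P={2,5,9}:  v_{2} + v_{5} + v_{9} = v_{7} + v_{8} + v_{10} ; sig = ⟨3 | 1 1 1⟩
  P={1,2,9}:  v_{1} + v_{2} + v_{9} = v_{7} + v_{8} + 2·v_{10} ; sig = ⟨3 | 1 1 2⟩
  P={1,3,8}:  v_{1} + v_{3} + v_{8} = 2·v_{5} ; sig = ⟨3 | 2⟩
  P={6,7,8,10}:  v_{6} + v_{7} + v_{8} + v_{10} = v_{2} ; sig = ⟨4 | 1⟩

so the primitive-relation signature multiset is
    |P|=2: 3 collections, coeffs (1), (1), (1,2)
    |P|=3: 9 collections, coeffs (), (1), (1), (1), (1,1), (1,1,1), (1,1,1), (1,1,2), (2)
    |P|=4: 1 collection, coeffs (1)


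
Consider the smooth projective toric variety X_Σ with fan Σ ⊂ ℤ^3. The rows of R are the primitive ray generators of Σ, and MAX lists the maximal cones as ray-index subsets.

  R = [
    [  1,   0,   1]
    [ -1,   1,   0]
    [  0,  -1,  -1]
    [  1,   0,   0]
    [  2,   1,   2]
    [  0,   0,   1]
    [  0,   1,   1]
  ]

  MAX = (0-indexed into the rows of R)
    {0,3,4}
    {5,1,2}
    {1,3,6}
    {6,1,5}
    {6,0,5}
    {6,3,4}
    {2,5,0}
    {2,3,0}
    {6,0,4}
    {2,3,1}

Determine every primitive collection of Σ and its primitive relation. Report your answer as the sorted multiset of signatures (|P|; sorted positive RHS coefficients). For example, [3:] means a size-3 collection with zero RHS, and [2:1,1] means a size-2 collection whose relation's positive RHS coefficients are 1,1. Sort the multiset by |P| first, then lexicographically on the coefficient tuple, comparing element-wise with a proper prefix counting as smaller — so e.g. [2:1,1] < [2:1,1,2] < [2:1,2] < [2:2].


|primitive collections| = 7. Relations:

  P = {2,6}:  v_{2} + v_{6} = 0 ; sig = [2:]
  P = {0,1}:  v_{0} + v_{1} = v_{6} ; sig = [2:1]
  P = {3,5}:  v_{3} + v_{5} = v_{0} ; sig = [2:1]
  P = {2,4}:  v_{2} + v_{4} = v_{0} + v_{3} ; sig = [2:1,1]
  P = {1,4}:  v_{1} + v_{4} = v_{3} + 2·v_{6} ; sig = [2:1,2]
  P = {4,5}:  v_{4} + v_{5} = 2·v_{0} + v_{6} ; sig = [2:1,2]
  P = {0,3,6}:  v_{0} + v_{3} + v_{6} = v_{4} ; sig = [3:1]

Signatures (|P|; sorted positive RHS coefficients), sorted:
    |P|=2: 6 collections, coeffs (), (1), (1), (1,1), (1,2), (1,2)
    |P|=3: 1 collection, coeffs (1)


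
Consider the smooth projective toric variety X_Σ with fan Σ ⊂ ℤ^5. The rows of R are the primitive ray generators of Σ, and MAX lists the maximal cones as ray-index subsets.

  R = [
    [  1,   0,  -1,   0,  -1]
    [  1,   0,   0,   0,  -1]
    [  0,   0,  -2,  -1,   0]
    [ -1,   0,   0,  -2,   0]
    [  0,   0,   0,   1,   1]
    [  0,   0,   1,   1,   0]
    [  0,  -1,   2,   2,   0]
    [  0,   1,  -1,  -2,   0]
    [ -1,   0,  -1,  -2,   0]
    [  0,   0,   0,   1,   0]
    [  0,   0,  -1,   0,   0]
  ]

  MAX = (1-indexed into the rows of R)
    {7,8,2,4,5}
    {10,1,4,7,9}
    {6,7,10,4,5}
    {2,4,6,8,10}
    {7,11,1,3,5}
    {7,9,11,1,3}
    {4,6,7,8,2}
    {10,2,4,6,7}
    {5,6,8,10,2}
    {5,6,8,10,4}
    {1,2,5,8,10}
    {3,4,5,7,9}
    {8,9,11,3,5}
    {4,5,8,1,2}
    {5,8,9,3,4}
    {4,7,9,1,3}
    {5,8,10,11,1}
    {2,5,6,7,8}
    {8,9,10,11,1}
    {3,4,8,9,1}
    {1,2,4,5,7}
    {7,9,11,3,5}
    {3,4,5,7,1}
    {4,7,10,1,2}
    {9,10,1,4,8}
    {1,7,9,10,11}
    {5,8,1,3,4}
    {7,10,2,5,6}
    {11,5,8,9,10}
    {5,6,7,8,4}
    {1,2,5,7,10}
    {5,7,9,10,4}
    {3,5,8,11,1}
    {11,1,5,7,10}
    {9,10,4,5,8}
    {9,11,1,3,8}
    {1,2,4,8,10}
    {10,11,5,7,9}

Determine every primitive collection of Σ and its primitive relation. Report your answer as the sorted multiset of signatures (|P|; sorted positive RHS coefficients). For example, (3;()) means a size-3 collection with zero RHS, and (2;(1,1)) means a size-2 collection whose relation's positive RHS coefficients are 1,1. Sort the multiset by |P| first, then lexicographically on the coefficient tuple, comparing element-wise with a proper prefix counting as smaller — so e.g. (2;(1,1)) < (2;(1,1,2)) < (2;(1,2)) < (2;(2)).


|primitive collections| = 18. Relations:

  P={2,11}:  v_{2} + v_{11} = v_{1}  ⟹  sig = (2;(1))
  P={3,6}:  v_{3} + v_{6} = v_{11}  ⟹  sig = (2;(1))
  P={4,11}:  v_{4} + v_{11} = v_{9}  ⟹  sig = (2;(1))
  P={6,11}:  v_{6} + v_{11} = v_{10}  ⟹  sig = (2;(1))
  P={1,6}:  v_{1} + v_{6} = v_{2} + v_{10}  ⟹  sig = (2;(1,1))
  P={2,9}:  v_{2} + v_{9} = v_{1} + v_{4}  ⟹  sig = (2;(1,1))
  P={6,9}:  v_{6} + v_{9} = v_{4} + v_{10}  ⟹  sig = (2;(1,1))
  P={2,3}:  v_{2} + v_{3} = 2·v_{1} + v_{4} + v_{5}  ⟹  sig = (2;(1,1,2))
  P={3,10}:  v_{3} + v_{10} = 2·v_{11}  ⟹  sig = (2;(2))
  P={7,8,11}:  v_{7} + v_{8} + v_{11} = 0  ⟹  sig = (3;())
  P={1,5,9}:  v_{1} + v_{5} + v_{9} = v_{3}  ⟹  sig = (3;(1))
  P={1,7,8}:  v_{1} + v_{7} + v_{8} = v_{2}  ⟹  sig = (3;(1))
  P={7,8,9}:  v_{7} + v_{8} + v_{9} = v_{4}  ⟹  sig = (3;(1))
  P={7,8,10}:  v_{7} + v_{8} + v_{10} = v_{6}  ⟹  sig = (3;(1))
  P={3,7,8}:  v_{3} + v_{7} + v_{8} = v_{1} + v_{4} + v_{5}  ⟹  sig = (3;(1,1,1))
  P={2,4,5,10}:  v_{2} + v_{4} + v_{5} + v_{10} = 0  ⟹  sig = (4;())
  P={1,4,5,10}:  v_{1} + v_{4} + v_{5} + v_{10} = v_{11}  ⟹  sig = (4;(1))
  P={2,4,5,6}:  v_{2} + v_{4} + v_{5} + v_{6} = v_{7} + v_{8}  ⟹  sig = (4;(1,1))

Sorted signature multiset PRS(X):
    |P|=2: 9 collections, coeffs (1), (1), (1), (1), (1,1), (1,1), (1,1), (1,1,2), (2)
    |P|=3: 6 collections, coeffs (), (1), (1), (1), (1), (1,1,1)
    |P|=4: 3 collections, coeffs (), (1), (1,1)


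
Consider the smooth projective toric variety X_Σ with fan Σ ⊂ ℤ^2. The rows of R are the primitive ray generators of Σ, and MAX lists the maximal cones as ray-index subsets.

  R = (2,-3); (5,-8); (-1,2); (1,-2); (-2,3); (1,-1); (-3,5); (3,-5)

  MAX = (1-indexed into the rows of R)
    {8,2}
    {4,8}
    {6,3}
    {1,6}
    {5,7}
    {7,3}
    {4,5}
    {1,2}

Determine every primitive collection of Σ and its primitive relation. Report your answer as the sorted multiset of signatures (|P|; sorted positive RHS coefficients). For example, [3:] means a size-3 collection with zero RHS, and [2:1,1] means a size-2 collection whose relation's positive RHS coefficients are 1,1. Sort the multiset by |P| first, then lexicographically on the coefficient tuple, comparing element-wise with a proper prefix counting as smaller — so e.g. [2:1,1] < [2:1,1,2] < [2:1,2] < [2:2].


Δ(Σ) — 8 vertices, 20 min non-faces:

  P={1,5}:  v_{1} + v_{5} = 0  ⇒ sig = [2:]
  P={3,4}:  v_{3} + v_{4} = 0  ⇒ sig = [2:]
  P={7,8}:  v_{7} + v_{8} = 0  ⇒ sig = [2:]
  P={1,3}:  v_{1} + v_{3} = v_{6}  ⇒ sig = [2:1]
  P={1,4}:  v_{1} + v_{4} = v_{8}  ⇒ sig = [2:1]
  P={1,7}:  v_{1} + v_{7} = v_{3}  ⇒ sig = [2:1]
  P={1,8}:  v_{1} + v_{8} = v_{2}  ⇒ sig = [2:1]
  P={2,5}:  v_{2} + v_{5} = v_{8}  ⇒ sig = [2:1]
  P={2,7}:  v_{2} + v_{7} = v_{1}  ⇒ sig = [2:1]
  P={3,5}:  v_{3} + v_{5} = v_{7}  ⇒ sig = [2:1]
  P={3,8}:  v_{3} + v_{8} = v_{1}  ⇒ sig = [2:1]
  P={4,6}:  v_{4} + v_{6} = v_{1}  ⇒ sig = [2:1]
  P={4,7}:  v_{4} + v_{7} = v_{5}  ⇒ sig = [2:1]
  P={5,6}:  v_{5} + v_{6} = v_{3}  ⇒ sig = [2:1]
  P={5,8}:  v_{5} + v_{8} = v_{4}  ⇒ sig = [2:1]
  P={2,3}:  v_{2} + v_{3} = 2·v_{1}  ⇒ sig = [2:2]
  P={2,4}:  v_{2} + v_{4} = 2·v_{8}  ⇒ sig = [2:2]
  P={6,7}:  v_{6} + v_{7} = 2·v_{3}  ⇒ sig = [2:2]
  P={6,8}:  v_{6} + v_{8} = 2·v_{1}  ⇒ sig = [2:2]
  P={2,6}:  v_{2} + v_{6} = 3·v_{1}  ⇒ sig = [2:3]

Signatures (|P|; sorted positive RHS coefficients), sorted:
[[2:], [2:], [2:], [2:1], [2:1], [2:1], [2:1], [2:1], [2:1], [2:1], [2:1], [2:1], [2:1], [2:1], [2:1], [2:2], [2:2], [2:2], [2:2], [2:3]]


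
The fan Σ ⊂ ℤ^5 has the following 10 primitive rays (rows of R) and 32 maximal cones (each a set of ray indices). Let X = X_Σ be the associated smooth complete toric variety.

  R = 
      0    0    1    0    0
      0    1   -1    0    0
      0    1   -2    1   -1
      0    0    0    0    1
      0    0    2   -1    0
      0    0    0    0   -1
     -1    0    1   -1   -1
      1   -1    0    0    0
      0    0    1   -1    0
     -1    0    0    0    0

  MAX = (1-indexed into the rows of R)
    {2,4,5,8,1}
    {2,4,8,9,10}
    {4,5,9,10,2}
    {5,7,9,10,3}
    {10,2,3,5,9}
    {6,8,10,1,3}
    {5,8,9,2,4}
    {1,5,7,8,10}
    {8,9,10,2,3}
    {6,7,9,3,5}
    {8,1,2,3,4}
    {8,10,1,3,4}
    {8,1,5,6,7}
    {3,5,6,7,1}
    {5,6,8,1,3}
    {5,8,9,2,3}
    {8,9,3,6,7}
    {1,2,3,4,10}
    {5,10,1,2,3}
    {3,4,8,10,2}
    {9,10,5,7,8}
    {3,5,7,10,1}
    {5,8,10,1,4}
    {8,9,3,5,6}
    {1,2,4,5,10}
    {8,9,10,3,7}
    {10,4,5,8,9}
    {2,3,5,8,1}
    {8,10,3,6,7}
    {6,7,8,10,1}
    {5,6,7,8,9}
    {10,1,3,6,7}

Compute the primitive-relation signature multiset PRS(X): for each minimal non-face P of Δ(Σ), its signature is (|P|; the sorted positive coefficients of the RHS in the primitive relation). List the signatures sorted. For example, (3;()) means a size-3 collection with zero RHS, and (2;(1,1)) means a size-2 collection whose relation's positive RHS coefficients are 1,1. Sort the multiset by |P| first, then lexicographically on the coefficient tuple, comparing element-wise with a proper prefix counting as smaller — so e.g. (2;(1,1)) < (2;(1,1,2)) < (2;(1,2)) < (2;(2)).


14 minimal non-faces of Δ(Σ) (on 10 rays):

  {4,6}:  v_{4} + v_{6} = 0  ⟹  sig = (2;())
  {1,9}:  v_{1} + v_{9} = v_{5}  ⟹  sig = (2;(1))
  {2,6}:  v_{2} + v_{6} = v_{3} + v_{9}  ⟹  sig = (2;(1,1))
  {4,7}:  v_{4} + v_{7} = v_{9} + v_{10}  ⟹  sig = (2;(1,1))
  {2,7}:  v_{2} + v_{7} = v_{3} + 2·v_{9} + v_{10}  ⟹  sig = (2;(1,1,2))
  {3,4,9}:  v_{3} + v_{4} + v_{9} = v_{2}  ⟹  sig = (3;(1))
  {6,9,10}:  v_{6} + v_{9} + v_{10} = v_{7}  ⟹  sig = (3;(1))
  {3,4,5}:  v_{3} + v_{4} + v_{5} = v_{1} + v_{2}  ⟹  sig = (3;(1,1))
  {5,6,10}:  v_{5} + v_{6} + v_{10} = v_{1} + v_{7}  ⟹  sig = (3;(1,1))
  {1,2,8,10}:  v_{1} + v_{2} + v_{8} + v_{10} = 0  ⟹  sig = (4;())
  {2,5,8,10}:  v_{2} + v_{5} + v_{8} + v_{10} = v_{9}  ⟹  sig = (4;(1))
  {3,5,8,10}:  v_{3} + v_{5} + v_{8} + v_{10} = v_{6}  ⟹  sig = (4;(1))
  {3,5,7,8}:  v_{3} + v_{5} + v_{7} + v_{8} = 2·v_{6} + v_{9}  ⟹  sig = (4;(1,2))
  {1,3,7,8}:  v_{1} + v_{3} + v_{7} + v_{8} = 2·v_{6}  ⟹  sig = (4;(2))

so the primitive-relation signature multiset is
[(2;()), (2;(1)), (2;(1,1)), (2;(1,1)), (2;(1,1,2)), (3;(1)), (3;(1)), (3;(1,1)), (3;(1,1)), (4;()), (4;(1)), (4;(1)), (4;(1,2)), (4;(2))]


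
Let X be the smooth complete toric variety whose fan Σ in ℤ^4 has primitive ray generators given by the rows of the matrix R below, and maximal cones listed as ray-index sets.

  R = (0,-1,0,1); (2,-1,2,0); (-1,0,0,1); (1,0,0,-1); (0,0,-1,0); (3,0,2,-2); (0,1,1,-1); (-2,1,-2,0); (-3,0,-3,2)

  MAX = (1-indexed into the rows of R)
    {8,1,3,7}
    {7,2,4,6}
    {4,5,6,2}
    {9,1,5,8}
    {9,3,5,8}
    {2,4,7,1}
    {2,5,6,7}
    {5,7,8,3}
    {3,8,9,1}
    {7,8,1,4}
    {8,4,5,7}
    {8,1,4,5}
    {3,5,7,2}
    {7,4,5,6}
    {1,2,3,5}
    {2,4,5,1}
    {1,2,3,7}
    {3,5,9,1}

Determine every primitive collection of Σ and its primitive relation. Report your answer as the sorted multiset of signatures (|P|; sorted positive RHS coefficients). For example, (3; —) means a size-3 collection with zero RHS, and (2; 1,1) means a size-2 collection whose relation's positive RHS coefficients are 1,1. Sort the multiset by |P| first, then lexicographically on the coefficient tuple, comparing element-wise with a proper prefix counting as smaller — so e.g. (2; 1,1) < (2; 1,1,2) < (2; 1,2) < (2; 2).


Δ(Σ) — 9 vertices, 12 min non-faces:

  P={2,8}:  v_{2} + v_{8} = 0  ⟹  sig = (2; —)
  P={3,4}:  v_{3} + v_{4} = 0  ⟹  sig = (2; —)
  P={6,9}:  v_{6} + v_{9} = v_{5}  ⟹  sig = (2; 1)
  P={1,6}:  v_{1} + v_{6} = v_{2} + v_{4}  ⟹  sig = (2; 1,1)
  P={7,9}:  v_{7} + v_{9} = v_{3} + v_{8}  ⟹  sig = (2; 1,1)
  P={2,9}:  v_{2} + v_{9} = v_{1} + v_{3} + v_{5}  ⟹  sig = (2; 1,1,1)
  P={3,6}:  v_{3} + v_{6} = v_{2} + v_{5} + v_{7}  ⟹  sig = (2; 1,1,1)
  P={4,9}:  v_{4} + v_{9} = v_{1} + v_{5} + v_{8}  ⟹  sig = (2; 1,1,1)
  P={6,8}:  v_{6} + v_{8} = v_{4} + v_{5} + v_{7}  ⟹  sig = (2; 1,1,1)
  P={1,5,7}:  v_{1} + v_{5} + v_{7} = 0  ⟹  sig = (3; —)
  P={1,3,5,8}:  v_{1} + v_{3} + v_{5} + v_{8} = v_{9}  ⟹  sig = (4; 1)
  P={2,4,5,7}:  v_{2} + v_{4} + v_{5} + v_{7} = v_{6}  ⟹  sig = (4; 1)

so the primitive-relation signature multiset is
    |P|=2: 9 collections, coeffs (), (), (1), (1,1), (1,1), (1,1,1), (1,1,1), (1,1,1), (1,1,1)
    |P|=3: 1 collection, coeffs ()
    |P|=4: 2 collections, coeffs (1), (1)


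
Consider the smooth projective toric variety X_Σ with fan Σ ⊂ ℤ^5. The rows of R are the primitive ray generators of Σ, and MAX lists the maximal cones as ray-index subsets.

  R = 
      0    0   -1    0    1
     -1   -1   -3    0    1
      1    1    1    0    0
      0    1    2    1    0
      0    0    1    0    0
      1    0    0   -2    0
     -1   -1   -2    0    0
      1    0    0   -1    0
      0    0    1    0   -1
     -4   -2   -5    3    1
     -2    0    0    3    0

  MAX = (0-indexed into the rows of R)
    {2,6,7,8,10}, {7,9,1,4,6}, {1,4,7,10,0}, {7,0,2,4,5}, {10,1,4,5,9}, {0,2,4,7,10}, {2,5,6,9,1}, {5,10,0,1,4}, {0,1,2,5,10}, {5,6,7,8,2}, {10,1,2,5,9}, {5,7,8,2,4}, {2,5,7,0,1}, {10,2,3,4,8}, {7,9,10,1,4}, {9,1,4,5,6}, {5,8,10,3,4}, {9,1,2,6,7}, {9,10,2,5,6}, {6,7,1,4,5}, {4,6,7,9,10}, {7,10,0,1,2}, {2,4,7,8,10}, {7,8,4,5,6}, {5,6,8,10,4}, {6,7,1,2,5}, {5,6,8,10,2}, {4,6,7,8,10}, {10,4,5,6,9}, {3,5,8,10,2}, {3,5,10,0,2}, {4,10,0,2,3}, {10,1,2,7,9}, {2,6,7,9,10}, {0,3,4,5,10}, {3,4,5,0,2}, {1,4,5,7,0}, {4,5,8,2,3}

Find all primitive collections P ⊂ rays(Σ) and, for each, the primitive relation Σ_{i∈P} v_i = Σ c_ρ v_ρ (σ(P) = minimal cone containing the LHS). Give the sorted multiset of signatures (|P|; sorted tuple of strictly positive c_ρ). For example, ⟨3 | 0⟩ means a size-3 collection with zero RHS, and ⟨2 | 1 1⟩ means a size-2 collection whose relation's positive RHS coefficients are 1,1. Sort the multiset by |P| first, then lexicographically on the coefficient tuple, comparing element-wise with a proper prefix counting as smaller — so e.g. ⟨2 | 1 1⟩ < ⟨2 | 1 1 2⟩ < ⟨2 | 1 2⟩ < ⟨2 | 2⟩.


Δ(Σ) — 11 vertices, 16 min non-faces:

  {0,8}:  v_{0} + v_{8} = 0 ; sig = ⟨2 | 0⟩
  {0,6}:  v_{0} + v_{6} = v_{1} ; sig = ⟨2 | 1⟩
  {1,8}:  v_{1} + v_{8} = v_{6} ; sig = ⟨2 | 1⟩
  {3,6}:  v_{3} + v_{6} = v_{5} + v_{10} ; sig = ⟨2 | 1 1⟩
  {3,7}:  v_{3} + v_{7} = v_{2} + v_{4} ; sig = ⟨2 | 1 1⟩
  {1,3}:  v_{1} + v_{3} = v_{0} + v_{5} + v_{10} ; sig = ⟨2 | 1 1 1⟩
  {3,9}:  v_{3} + v_{9} = v_{1} + v_{5} + 2·v_{10} ; sig = ⟨2 | 1 1 2⟩
  {0,9}:  v_{0} + v_{9} = 2·v_{1} + v_{10} ; sig = ⟨2 | 1 2⟩
  {8,9}:  v_{8} + v_{9} = 2·v_{6} + v_{10} ; sig = ⟨2 | 1 2⟩
  {2,4,6}:  v_{2} + v_{4} + v_{6} = 0 ; sig = ⟨3 | 0⟩
  {5,7,10}:  v_{5} + v_{7} + v_{10} = 0 ; sig = ⟨3 | 0⟩
  {1,2,4}:  v_{1} + v_{2} + v_{4} = v_{0} ; sig = ⟨3 | 1⟩
  {1,6,10}:  v_{1} + v_{6} + v_{10} = v_{9} ; sig = ⟨3 | 1⟩
  {2,4,9}:  v_{2} + v_{4} + v_{9} = v_{1} + v_{10} ; sig = ⟨3 | 1 1⟩
  {5,7,9}:  v_{5} + v_{7} + v_{9} = v_{1} + v_{6} ; sig = ⟨3 | 1 1⟩
  {2,4,5,10}:  v_{2} + v_{4} + v_{5} + v_{10} = v_{3} ; sig = ⟨4 | 1⟩

so the primitive-relation signature multiset is
    ⟨2 | 0⟩
    ⟨2 | 1⟩
    ⟨2 | 1⟩
    ⟨2 | 1 1⟩
    ⟨2 | 1 1⟩
    ⟨2 | 1 1 1⟩
    ⟨2 | 1 1 2⟩
    ⟨2 | 1 2⟩
    ⟨2 | 1 2⟩
    ⟨3 | 0⟩
    ⟨3 | 0⟩
    ⟨3 | 1⟩
    ⟨3 | 1⟩
    ⟨3 | 1 1⟩
    ⟨3 | 1 1⟩
    ⟨4 | 1⟩


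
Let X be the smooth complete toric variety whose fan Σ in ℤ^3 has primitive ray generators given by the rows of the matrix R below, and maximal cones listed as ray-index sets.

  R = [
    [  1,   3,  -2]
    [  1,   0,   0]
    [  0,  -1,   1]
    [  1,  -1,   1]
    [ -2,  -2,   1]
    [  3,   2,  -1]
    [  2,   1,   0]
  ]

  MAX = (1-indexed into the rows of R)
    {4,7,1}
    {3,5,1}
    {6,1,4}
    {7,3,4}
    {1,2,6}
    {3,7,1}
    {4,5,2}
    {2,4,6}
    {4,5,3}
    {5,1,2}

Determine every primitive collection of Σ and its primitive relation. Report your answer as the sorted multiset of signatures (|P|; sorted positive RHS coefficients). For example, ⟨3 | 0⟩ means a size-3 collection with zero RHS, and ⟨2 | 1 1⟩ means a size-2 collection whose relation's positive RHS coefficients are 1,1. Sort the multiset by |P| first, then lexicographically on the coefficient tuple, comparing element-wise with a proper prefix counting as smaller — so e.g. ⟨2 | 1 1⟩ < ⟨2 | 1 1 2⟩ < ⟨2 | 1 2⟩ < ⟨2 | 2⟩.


The 9 primitive collections of Σ (r=7, n=3):

  • {2,3}:  v_{2} + v_{3} = v_{4}  ⟹  sig = ⟨2 | 1⟩
  • {5,6}:  v_{5} + v_{6} = v_{2}  ⟹  sig = ⟨2 | 1⟩
  • {5,7}:  v_{5} + v_{7} = v_{3}  ⟹  sig = ⟨2 | 1⟩
  • {2,7}:  v_{2} + v_{7} = v_{1} + 2·v_{4}  ⟹  sig = ⟨2 | 1 2⟩
  • {3,6}:  v_{3} + v_{6} = v_{1} + 2·v_{4}  ⟹  sig = ⟨2 | 1 2⟩
  • {6,7}:  v_{6} + v_{7} = 2·v_{1} + 3·v_{4}  ⟹  sig = ⟨2 | 2 3⟩
  • {1,4,5}:  v_{1} + v_{4} + v_{5} = 0  ⟹  sig = ⟨3 | 0⟩
  • {1,2,4}:  v_{1} + v_{2} + v_{4} = v_{6}  ⟹  sig = ⟨3 | 1⟩
  • {1,3,4}:  v_{1} + v_{3} + v_{4} = v_{7}  ⟹  sig = ⟨3 | 1⟩

Hence PRS(X_Σ) =
    |P|=2: 6 collections, coeffs (1), (1), (1), (1,2), (1,2), (2,3)
    |P|=3: 3 collections, coeffs (), (1), (1)
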